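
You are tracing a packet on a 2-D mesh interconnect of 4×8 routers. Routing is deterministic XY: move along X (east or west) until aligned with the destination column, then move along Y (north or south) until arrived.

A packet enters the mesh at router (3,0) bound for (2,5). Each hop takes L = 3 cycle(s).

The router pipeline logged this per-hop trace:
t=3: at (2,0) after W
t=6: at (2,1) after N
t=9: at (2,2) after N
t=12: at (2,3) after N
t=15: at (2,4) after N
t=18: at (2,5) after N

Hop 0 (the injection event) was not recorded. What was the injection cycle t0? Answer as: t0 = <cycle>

The first recorded entry is hop 1 at cycle 3.
Therefore t0 = 3 − L = 0.

t0 = 0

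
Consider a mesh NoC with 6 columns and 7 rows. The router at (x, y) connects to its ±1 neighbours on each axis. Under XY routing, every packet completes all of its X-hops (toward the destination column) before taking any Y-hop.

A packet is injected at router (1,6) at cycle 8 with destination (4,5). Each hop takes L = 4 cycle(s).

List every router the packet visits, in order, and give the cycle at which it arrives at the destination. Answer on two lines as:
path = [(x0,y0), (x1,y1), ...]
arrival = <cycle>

path = [(1,6), (2,6), (3,6), (4,6), (4,5)]
arrival = 24

src (1,6)  cyc=8
E→(2,6)  cyc=12
E→(3,6)  cyc=16
E→(4,6)  cyc=20
S→(4,5)  cyc=24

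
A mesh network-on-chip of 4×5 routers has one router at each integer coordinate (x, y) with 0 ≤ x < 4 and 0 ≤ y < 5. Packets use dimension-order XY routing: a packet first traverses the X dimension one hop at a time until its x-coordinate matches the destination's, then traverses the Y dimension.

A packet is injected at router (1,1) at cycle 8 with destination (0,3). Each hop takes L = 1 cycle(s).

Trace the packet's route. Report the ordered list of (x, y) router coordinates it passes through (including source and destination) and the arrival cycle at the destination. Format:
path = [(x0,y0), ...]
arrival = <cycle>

path = [(1,1), (0,1), (0,2), (0,3)]
arrival = 11

t=8: at (1,1)
t=9: at (0,1) after W
t=10: at (0,2) after N
t=11: at (0,3) after N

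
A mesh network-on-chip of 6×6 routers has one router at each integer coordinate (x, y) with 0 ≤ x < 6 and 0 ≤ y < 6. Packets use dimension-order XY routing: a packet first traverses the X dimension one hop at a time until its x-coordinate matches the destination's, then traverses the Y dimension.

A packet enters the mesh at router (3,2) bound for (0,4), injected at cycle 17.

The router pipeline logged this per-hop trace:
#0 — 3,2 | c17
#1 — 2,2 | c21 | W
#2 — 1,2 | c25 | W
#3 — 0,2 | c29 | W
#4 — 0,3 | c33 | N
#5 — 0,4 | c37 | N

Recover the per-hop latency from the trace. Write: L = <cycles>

L = 4

From hop 0 (17) to hop 1 (21): +4 cycles.
One hop costs L cycles, so L = 4.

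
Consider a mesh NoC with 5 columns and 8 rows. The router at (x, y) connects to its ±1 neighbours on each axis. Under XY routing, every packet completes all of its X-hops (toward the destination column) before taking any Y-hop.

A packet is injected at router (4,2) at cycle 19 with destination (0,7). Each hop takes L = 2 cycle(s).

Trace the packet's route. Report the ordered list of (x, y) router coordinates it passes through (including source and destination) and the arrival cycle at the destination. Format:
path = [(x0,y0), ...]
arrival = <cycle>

path = [(4,2), (3,2), (2,2), (1,2), (0,2), (0,3), (0,4), (0,5), (0,6), (0,7)]
arrival = 37

  0. router=(4,2) cycle=19 (inject)
  1. router=(3,2) cycle=21 dir=W
  2. router=(2,2) cycle=23 dir=W
  3. router=(1,2) cycle=25 dir=W
  4. router=(0,2) cycle=27 dir=W
  5. router=(0,3) cycle=29 dir=N
  6. router=(0,4) cycle=31 dir=N
  7. router=(0,5) cycle=33 dir=N
  8. router=(0,6) cycle=35 dir=N
  9. router=(0,7) cycle=37 dir=N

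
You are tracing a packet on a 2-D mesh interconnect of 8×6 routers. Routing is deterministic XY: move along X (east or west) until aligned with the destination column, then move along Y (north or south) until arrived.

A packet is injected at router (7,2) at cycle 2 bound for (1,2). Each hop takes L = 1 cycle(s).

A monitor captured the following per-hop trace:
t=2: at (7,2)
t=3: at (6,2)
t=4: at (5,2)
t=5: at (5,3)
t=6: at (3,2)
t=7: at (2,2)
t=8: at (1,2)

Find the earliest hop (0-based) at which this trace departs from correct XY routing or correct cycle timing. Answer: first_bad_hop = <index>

first_bad_hop = 3

hop 1: step (-1,+0), +1 cyc — ok
hop 2: step (-1,+0), +1 cyc — ok
hop 3: step (+0,+1), +1 cyc — BAD: Y-move but x=5≠1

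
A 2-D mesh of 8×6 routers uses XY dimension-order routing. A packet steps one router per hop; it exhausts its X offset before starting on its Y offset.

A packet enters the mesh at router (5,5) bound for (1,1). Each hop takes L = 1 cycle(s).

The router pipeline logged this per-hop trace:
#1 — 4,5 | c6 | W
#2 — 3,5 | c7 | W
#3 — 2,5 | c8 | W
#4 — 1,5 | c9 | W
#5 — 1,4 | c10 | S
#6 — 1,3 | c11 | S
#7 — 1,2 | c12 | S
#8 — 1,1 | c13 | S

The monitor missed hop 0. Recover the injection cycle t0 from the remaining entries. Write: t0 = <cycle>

t0 = 5

At hop 1 the cycle is 6; in general cyc_k = t0 + kL.
Subtract one hop: t0 = 6 − 1 = 5.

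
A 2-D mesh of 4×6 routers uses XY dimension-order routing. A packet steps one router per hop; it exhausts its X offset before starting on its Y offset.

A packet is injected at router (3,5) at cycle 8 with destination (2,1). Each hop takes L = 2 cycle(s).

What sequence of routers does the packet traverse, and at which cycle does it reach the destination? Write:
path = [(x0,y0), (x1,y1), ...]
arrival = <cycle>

path = [(3,5), (2,5), (2,4), (2,3), (2,2), (2,1)]
arrival = 18

[0] x=3 y=5 t=8
[1] x=2 y=5 t=10 →W
[2] x=2 y=4 t=12 →S
[3] x=2 y=3 t=14 →S
[4] x=2 y=2 t=16 →S
[5] x=2 y=1 t=18 →S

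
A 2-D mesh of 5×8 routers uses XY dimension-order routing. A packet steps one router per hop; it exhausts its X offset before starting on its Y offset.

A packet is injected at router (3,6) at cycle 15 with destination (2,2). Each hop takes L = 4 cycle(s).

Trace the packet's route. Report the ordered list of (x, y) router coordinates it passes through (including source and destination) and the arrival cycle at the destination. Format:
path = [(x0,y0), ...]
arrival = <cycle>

src (3,6)  cyc=15
W→(2,6)  cyc=19
S→(2,5)  cyc=23
S→(2,4)  cyc=27
S→(2,3)  cyc=31
S→(2,2)  cyc=35

path = [(3,6), (2,6), (2,5), (2,4), (2,3), (2,2)]
arrival = 35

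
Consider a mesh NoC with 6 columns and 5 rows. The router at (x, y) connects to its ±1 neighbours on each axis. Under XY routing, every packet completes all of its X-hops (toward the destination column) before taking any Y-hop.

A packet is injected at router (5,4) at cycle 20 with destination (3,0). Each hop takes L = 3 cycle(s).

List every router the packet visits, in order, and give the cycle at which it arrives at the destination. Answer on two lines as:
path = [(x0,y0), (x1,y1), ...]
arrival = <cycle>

path = [(5,4), (4,4), (3,4), (3,3), (3,2), (3,1), (3,0)]
arrival = 38

#0 — 5,4 | c20
#1 — 4,4 | c23 | W
#2 — 3,4 | c26 | W
#3 — 3,3 | c29 | S
#4 — 3,2 | c32 | S
#5 — 3,1 | c35 | S
#6 — 3,0 | c38 | S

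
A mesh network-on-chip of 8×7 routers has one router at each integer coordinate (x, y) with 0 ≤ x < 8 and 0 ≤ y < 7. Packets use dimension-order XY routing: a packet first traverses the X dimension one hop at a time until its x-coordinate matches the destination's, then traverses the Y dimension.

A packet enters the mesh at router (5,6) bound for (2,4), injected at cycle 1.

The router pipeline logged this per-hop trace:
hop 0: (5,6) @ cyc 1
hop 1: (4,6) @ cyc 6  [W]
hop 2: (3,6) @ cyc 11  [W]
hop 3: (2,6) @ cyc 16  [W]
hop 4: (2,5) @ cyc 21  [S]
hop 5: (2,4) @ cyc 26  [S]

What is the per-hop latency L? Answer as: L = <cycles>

L = 5

From hop 0 (1) to hop 1 (6): +5 cycles.
Each hop adds L, hence L = 5.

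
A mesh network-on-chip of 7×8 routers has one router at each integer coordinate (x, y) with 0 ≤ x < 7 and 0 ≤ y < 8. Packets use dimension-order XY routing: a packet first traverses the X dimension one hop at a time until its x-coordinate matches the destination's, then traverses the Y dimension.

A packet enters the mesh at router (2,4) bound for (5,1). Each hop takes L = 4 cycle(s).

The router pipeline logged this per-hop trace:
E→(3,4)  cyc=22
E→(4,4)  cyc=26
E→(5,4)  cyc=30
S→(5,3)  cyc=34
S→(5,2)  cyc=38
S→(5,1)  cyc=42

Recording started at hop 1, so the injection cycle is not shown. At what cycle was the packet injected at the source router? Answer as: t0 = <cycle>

t0 = 18

Hop 1 reached at cycle 22; hop k is at t0 + k·L.
t0 = cyc[1] − L = 22 − 4 = 18.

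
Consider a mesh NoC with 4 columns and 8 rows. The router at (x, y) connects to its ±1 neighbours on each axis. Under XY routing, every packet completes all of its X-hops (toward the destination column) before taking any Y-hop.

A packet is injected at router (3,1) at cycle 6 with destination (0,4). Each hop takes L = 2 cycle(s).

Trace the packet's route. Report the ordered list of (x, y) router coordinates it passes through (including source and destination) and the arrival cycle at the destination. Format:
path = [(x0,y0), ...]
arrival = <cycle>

path = [(3,1), (2,1), (1,1), (0,1), (0,2), (0,3), (0,4)]
arrival = 18

#0 — 3,1 | c6
#1 — 2,1 | c8 | W
#2 — 1,1 | c10 | W
#3 — 0,1 | c12 | W
#4 — 0,2 | c14 | N
#5 — 0,3 | c16 | N
#6 — 0,4 | c18 | N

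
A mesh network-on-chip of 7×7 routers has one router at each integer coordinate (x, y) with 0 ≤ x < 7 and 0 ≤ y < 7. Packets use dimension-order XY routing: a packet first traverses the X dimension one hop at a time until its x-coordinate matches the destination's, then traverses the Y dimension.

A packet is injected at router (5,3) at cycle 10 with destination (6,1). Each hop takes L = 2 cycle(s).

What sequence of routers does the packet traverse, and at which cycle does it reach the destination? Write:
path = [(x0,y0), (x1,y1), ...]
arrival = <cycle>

hop 0: (5,3) @ cyc 10
hop 1: (6,3) @ cyc 12  [E]
hop 2: (6,2) @ cyc 14  [S]
hop 3: (6,1) @ cyc 16  [S]

path = [(5,3), (6,3), (6,2), (6,1)]
arrival = 16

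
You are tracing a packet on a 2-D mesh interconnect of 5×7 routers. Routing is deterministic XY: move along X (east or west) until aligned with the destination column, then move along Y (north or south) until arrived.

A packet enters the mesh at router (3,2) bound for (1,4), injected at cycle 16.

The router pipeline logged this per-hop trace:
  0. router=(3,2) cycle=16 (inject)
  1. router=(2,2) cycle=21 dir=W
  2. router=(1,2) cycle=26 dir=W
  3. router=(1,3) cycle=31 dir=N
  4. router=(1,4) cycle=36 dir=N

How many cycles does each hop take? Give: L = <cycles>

Δcyc across hop 0→1: 21 − 16 = 5.
Each hop adds L, hence L = 5.

L = 5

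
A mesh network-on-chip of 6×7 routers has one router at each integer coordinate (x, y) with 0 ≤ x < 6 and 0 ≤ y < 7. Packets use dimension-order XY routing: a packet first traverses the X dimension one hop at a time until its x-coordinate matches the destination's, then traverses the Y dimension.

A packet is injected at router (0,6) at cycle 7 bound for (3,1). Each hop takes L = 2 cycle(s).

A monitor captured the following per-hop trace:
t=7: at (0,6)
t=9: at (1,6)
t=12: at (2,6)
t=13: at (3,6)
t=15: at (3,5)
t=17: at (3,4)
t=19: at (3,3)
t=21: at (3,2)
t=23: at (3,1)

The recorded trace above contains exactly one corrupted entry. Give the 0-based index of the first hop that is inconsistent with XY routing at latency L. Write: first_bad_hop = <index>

  1: Δx=+1 Δy=+0 Δt=2 [ok]
  2: Δx=+1 Δy=+0 Δt=3 [BAD: Δcyc=3≠L]

first_bad_hop = 2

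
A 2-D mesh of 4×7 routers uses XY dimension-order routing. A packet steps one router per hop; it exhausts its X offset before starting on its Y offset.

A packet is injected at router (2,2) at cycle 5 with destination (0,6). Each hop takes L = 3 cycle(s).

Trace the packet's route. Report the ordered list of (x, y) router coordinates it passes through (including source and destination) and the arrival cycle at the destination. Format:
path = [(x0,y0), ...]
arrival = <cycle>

[0] x=2 y=2 t=5
[1] x=1 y=2 t=8 →W
[2] x=0 y=2 t=11 →W
[3] x=0 y=3 t=14 →N
[4] x=0 y=4 t=17 →N
[5] x=0 y=5 t=20 →N
[6] x=0 y=6 t=23 →N

path = [(2,2), (1,2), (0,2), (0,3), (0,4), (0,5), (0,6)]
arrival = 23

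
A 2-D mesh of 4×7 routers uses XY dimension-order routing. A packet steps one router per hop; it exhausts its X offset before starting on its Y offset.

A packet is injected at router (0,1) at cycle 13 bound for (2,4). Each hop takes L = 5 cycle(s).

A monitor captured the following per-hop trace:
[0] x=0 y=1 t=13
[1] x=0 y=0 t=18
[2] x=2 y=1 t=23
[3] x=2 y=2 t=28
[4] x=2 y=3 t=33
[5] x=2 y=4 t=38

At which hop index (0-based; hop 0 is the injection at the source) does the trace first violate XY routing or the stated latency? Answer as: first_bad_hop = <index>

hop 1: step (+0,-1), +5 cyc — BAD: Y-move but x=0≠2

first_bad_hop = 1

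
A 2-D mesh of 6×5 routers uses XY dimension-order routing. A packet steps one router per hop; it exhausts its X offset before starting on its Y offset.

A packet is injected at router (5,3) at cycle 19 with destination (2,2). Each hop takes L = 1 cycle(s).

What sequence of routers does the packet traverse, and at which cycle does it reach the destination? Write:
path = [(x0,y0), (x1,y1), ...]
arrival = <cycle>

path = [(5,3), (4,3), (3,3), (2,3), (2,2)]
arrival = 23

[0] x=5 y=3 t=19
[1] x=4 y=3 t=20 →W
[2] x=3 y=3 t=21 →W
[3] x=2 y=3 t=22 →W
[4] x=2 y=2 t=23 →S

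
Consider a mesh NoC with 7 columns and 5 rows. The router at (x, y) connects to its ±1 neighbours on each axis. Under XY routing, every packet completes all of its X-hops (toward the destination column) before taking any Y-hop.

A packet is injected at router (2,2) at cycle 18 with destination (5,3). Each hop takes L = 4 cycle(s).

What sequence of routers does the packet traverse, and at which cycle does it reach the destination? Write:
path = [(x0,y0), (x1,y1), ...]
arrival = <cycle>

src (2,2)  cyc=18
E→(3,2)  cyc=22
E→(4,2)  cyc=26
E→(5,2)  cyc=30
N→(5,3)  cyc=34

path = [(2,2), (3,2), (4,2), (5,2), (5,3)]
arrival = 34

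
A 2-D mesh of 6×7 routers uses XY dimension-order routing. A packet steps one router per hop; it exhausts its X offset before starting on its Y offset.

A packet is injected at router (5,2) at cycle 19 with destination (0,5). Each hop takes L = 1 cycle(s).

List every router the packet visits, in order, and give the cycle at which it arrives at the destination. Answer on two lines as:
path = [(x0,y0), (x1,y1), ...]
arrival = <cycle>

hop 0: (5,2) @ cyc 19
hop 1: (4,2) @ cyc 20  [W]
hop 2: (3,2) @ cyc 21  [W]
hop 3: (2,2) @ cyc 22  [W]
hop 4: (1,2) @ cyc 23  [W]
hop 5: (0,2) @ cyc 24  [W]
hop 6: (0,3) @ cyc 25  [N]
hop 7: (0,4) @ cyc 26  [N]
hop 8: (0,5) @ cyc 27  [N]

path = [(5,2), (4,2), (3,2), (2,2), (1,2), (0,2), (0,3), (0,4), (0,5)]
arrival = 27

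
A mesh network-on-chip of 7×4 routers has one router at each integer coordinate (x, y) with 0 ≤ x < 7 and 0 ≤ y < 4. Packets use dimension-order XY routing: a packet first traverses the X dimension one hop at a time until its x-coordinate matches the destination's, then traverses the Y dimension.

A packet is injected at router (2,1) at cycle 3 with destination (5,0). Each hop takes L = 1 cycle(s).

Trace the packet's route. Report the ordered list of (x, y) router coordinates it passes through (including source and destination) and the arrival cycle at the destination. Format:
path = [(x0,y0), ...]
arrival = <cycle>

src (2,1)  cyc=3
E→(3,1)  cyc=4
E→(4,1)  cyc=5
E→(5,1)  cyc=6
S→(5,0)  cyc=7

path = [(2,1), (3,1), (4,1), (5,1), (5,0)]
arrival = 7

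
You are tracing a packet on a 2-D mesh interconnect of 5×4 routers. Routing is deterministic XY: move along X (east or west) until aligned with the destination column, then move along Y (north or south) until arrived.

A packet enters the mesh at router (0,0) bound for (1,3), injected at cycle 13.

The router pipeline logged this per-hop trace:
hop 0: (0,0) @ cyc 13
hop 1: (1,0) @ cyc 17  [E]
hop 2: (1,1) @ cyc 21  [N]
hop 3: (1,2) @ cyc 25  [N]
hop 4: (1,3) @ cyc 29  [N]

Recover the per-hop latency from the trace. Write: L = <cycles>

L = 4

Δcyc across hop 0→1: 17 − 13 = 4.
That increment is L by definition: L = 4.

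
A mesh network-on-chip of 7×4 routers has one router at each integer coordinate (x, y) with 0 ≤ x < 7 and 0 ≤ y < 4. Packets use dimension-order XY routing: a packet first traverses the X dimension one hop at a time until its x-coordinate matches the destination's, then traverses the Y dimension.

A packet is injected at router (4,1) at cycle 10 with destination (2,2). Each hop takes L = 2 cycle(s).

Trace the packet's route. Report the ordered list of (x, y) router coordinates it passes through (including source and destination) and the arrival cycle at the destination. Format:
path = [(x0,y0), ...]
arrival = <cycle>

path = [(4,1), (3,1), (2,1), (2,2)]
arrival = 16

#0 — 4,1 | c10
#1 — 3,1 | c12 | W
#2 — 2,1 | c14 | W
#3 — 2,2 | c16 | N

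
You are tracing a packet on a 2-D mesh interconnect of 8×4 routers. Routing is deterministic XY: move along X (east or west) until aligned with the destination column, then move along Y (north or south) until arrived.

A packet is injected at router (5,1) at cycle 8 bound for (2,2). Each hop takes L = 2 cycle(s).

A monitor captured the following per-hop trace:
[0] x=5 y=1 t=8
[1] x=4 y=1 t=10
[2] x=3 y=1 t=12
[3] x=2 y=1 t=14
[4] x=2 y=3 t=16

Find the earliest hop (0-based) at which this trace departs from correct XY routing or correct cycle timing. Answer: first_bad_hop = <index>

first_bad_hop = 4

  1: Δx=-1 Δy=+0 Δt=2 [ok]
  2: Δx=-1 Δy=+0 Δt=2 [ok]
  3: Δx=-1 Δy=+0 Δt=2 [ok]
  4: Δx=+0 Δy=+2 Δt=2 [BAD: non-unit step]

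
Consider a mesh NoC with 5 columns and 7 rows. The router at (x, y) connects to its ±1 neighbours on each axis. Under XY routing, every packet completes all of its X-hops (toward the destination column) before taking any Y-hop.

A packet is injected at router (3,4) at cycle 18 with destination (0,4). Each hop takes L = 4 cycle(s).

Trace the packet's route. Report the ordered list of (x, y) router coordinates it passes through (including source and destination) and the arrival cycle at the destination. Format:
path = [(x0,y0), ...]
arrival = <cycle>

hop 0: (3,4) @ cyc 18
hop 1: (2,4) @ cyc 22  [W]
hop 2: (1,4) @ cyc 26  [W]
hop 3: (0,4) @ cyc 30  [W]

path = [(3,4), (2,4), (1,4), (0,4)]
arrival = 30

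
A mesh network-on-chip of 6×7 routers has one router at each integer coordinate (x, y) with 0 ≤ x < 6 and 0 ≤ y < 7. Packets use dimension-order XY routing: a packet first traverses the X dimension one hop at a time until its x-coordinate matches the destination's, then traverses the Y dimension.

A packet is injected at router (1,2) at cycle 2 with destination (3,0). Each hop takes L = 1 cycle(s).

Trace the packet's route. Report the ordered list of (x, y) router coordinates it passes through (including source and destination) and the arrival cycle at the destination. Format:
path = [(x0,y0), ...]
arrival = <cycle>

hop 0: (1,2) @ cyc 2
hop 1: (2,2) @ cyc 3  [E]
hop 2: (3,2) @ cyc 4  [E]
hop 3: (3,1) @ cyc 5  [S]
hop 4: (3,0) @ cyc 6  [S]

path = [(1,2), (2,2), (3,2), (3,1), (3,0)]
arrival = 6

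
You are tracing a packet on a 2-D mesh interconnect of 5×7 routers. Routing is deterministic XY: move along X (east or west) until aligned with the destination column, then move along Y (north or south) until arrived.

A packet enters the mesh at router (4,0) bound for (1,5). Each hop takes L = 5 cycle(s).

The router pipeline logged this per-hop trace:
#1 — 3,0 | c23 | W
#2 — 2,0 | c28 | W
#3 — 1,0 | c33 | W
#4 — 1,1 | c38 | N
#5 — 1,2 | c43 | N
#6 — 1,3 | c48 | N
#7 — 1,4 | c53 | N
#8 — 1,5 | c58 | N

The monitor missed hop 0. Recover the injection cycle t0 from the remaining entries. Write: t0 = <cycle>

cyc[1] = 23 and cyc[k] = t0 + k·L for every k.
So t0 = 23 − 1·5 = 18.

t0 = 18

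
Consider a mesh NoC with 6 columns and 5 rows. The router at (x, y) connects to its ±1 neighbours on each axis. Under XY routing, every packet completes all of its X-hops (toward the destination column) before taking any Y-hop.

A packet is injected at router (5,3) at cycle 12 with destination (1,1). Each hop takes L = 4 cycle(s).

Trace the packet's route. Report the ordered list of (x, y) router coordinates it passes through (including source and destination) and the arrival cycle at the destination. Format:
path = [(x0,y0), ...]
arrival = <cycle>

path = [(5,3), (4,3), (3,3), (2,3), (1,3), (1,2), (1,1)]
arrival = 36

hop 0: (5,3) @ cyc 12
hop 1: (4,3) @ cyc 16  [W]
hop 2: (3,3) @ cyc 20  [W]
hop 3: (2,3) @ cyc 24  [W]
hop 4: (1,3) @ cyc 28  [W]
hop 5: (1,2) @ cyc 32  [S]
hop 6: (1,1) @ cyc 36  [S]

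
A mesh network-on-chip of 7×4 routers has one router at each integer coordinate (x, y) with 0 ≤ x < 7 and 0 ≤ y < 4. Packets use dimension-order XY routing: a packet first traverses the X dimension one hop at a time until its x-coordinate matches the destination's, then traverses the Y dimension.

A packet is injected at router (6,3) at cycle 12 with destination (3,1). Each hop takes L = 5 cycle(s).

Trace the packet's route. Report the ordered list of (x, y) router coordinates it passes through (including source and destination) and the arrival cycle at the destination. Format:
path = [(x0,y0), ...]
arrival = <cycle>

#0 — 6,3 | c12
#1 — 5,3 | c17 | W
#2 — 4,3 | c22 | W
#3 — 3,3 | c27 | W
#4 — 3,2 | c32 | S
#5 — 3,1 | c37 | S

path = [(6,3), (5,3), (4,3), (3,3), (3,2), (3,1)]
arrival = 37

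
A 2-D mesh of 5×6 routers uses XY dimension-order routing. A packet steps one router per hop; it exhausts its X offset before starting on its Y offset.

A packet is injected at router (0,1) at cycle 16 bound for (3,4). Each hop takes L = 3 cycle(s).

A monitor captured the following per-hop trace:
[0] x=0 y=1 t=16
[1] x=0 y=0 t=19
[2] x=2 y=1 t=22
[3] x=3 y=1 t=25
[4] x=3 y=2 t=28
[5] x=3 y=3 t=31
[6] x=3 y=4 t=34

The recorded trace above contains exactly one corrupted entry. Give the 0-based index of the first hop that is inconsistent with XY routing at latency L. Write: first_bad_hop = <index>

first_bad_hop = 1

hop 1: step (+0,-1), +3 cyc — BAD: Y-move but x=0≠3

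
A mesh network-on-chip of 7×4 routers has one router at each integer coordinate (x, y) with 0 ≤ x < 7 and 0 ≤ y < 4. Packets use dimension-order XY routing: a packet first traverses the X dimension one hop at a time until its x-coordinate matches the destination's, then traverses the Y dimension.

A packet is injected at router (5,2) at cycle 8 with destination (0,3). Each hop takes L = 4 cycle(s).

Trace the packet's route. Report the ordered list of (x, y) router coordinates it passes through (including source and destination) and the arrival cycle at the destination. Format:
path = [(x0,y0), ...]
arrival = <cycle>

path = [(5,2), (4,2), (3,2), (2,2), (1,2), (0,2), (0,3)]
arrival = 32

  0. router=(5,2) cycle=8 (inject)
  1. router=(4,2) cycle=12 dir=W
  2. router=(3,2) cycle=16 dir=W
  3. router=(2,2) cycle=20 dir=W
  4. router=(1,2) cycle=24 dir=W
  5. router=(0,2) cycle=28 dir=W
  6. router=(0,3) cycle=32 dir=N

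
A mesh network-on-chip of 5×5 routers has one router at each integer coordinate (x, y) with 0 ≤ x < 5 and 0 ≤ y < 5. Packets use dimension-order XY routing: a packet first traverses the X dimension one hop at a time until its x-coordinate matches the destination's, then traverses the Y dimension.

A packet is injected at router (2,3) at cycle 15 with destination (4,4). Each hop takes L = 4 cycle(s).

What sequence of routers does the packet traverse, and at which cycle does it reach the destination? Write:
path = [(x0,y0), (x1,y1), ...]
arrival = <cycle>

path = [(2,3), (3,3), (4,3), (4,4)]
arrival = 27

hop 0: (2,3) @ cyc 15
hop 1: (3,3) @ cyc 19  [E]
hop 2: (4,3) @ cyc 23  [E]
hop 3: (4,4) @ cyc 27  [N]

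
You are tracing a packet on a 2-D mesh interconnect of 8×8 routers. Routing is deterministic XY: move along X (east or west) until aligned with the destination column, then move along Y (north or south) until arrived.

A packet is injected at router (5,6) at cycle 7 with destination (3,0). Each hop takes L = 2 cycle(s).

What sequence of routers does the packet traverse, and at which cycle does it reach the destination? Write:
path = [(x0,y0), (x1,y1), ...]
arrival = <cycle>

hop 0: (5,6) @ cyc 7
hop 1: (4,6) @ cyc 9  [W]
hop 2: (3,6) @ cyc 11  [W]
hop 3: (3,5) @ cyc 13  [S]
hop 4: (3,4) @ cyc 15  [S]
hop 5: (3,3) @ cyc 17  [S]
hop 6: (3,2) @ cyc 19  [S]
hop 7: (3,1) @ cyc 21  [S]
hop 8: (3,0) @ cyc 23  [S]

path = [(5,6), (4,6), (3,6), (3,5), (3,4), (3,3), (3,2), (3,1), (3,0)]
arrival = 23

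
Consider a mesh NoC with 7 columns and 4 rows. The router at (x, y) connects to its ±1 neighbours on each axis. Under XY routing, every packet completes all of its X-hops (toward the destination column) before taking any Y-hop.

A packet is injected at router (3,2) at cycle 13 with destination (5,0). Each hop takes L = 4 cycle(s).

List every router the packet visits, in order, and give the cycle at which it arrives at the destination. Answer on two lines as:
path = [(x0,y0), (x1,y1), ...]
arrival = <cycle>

[0] x=3 y=2 t=13
[1] x=4 y=2 t=17 →E
[2] x=5 y=2 t=21 →E
[3] x=5 y=1 t=25 →S
[4] x=5 y=0 t=29 →S

path = [(3,2), (4,2), (5,2), (5,1), (5,0)]
arrival = 29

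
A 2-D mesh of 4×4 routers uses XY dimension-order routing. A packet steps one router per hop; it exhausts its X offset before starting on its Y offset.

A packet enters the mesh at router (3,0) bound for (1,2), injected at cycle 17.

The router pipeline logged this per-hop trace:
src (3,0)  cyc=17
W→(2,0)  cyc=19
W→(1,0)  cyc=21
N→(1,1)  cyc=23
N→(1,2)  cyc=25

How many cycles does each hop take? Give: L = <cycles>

L = 2

cyc[1] − cyc[0] = 19 − 17 = 2.
One hop costs L cycles, so L = 2.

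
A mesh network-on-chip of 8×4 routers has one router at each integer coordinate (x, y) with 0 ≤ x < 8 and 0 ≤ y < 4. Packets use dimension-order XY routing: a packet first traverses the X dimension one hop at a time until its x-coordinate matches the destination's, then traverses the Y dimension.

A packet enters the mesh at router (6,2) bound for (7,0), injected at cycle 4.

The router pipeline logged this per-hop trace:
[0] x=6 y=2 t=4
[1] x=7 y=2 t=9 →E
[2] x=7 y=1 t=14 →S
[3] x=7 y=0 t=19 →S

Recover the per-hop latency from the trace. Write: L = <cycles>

L = 5

Between hops 0 and 1 the cycle counter advances 9 − 4 = 5.
That increment is L by definition: L = 5.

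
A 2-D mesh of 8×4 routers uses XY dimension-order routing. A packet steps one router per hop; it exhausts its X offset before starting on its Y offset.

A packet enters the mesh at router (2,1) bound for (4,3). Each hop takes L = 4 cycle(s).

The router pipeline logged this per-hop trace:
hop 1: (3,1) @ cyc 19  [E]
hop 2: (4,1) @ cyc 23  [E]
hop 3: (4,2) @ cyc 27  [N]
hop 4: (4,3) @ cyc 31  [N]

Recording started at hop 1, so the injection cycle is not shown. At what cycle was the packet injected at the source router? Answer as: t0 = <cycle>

Hop 1 reached at cycle 19; hop k is at t0 + k·L.
Subtract one hop: t0 = 19 − 4 = 15.

t0 = 15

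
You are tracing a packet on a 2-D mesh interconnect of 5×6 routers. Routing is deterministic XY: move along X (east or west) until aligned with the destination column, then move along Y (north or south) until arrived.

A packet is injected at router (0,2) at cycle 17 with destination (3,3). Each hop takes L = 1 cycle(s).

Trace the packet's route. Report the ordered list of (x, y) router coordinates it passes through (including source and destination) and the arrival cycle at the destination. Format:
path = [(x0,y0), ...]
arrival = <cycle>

path = [(0,2), (1,2), (2,2), (3,2), (3,3)]
arrival = 21

t=17: at (0,2)
t=18: at (1,2) after E
t=19: at (2,2) after E
t=20: at (3,2) after E
t=21: at (3,3) after N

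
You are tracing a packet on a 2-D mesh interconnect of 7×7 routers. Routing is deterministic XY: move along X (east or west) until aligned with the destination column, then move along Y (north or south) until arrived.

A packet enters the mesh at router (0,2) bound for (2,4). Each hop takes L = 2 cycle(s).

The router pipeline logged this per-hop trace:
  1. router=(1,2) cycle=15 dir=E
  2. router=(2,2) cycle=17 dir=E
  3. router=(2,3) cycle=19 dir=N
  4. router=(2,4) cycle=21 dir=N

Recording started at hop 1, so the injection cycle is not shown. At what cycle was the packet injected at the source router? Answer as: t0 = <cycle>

t0 = 13

cyc[1] = 15 and cyc[k] = t0 + k·L for every k.
t0 = cyc[1] − L = 15 − 2 = 13.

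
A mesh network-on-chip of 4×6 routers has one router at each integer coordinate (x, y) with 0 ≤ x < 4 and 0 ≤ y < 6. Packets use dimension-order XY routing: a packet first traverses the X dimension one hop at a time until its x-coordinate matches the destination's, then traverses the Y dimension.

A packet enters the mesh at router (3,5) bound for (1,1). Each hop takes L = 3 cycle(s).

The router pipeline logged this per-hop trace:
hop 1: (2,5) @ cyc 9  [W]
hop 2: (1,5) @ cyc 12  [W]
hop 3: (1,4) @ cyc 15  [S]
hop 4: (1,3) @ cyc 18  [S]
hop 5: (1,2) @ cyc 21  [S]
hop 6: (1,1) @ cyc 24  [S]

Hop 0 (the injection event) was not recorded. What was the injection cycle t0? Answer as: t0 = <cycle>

cyc[1] = 9 and cyc[k] = t0 + k·L for every k.
Subtract one hop: t0 = 9 − 3 = 6.

t0 = 6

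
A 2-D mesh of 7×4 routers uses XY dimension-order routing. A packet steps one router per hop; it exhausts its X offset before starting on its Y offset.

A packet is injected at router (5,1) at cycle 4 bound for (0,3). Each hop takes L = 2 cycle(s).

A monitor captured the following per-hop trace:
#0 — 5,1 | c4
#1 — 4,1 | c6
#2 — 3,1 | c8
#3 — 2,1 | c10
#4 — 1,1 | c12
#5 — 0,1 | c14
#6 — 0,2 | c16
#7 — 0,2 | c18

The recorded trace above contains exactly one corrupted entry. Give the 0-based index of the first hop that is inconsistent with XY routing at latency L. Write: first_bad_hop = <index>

first_bad_hop = 7

check 1→ d=(-1,0) cyc+2: ok
check 2→ d=(-1,0) cyc+2: ok
check 3→ d=(-1,0) cyc+2: ok
check 4→ d=(-1,0) cyc+2: ok
check 5→ d=(-1,0) cyc+2: ok
check 6→ d=(0,1) cyc+2: ok
check 7→ d=(0,0) cyc+2: BAD: non-unit step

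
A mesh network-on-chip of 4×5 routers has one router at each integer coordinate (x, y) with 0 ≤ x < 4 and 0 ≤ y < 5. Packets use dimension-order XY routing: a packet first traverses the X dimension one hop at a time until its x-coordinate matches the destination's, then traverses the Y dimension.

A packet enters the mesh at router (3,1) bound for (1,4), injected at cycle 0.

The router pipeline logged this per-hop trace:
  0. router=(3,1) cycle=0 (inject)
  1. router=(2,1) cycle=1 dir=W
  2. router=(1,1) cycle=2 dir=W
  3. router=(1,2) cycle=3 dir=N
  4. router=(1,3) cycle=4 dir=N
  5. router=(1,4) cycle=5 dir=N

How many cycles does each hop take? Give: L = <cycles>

Between hops 0 and 1 the cycle counter advances 1 − 0 = 1.
Per-hop latency L = Δcyc = 1.

L = 1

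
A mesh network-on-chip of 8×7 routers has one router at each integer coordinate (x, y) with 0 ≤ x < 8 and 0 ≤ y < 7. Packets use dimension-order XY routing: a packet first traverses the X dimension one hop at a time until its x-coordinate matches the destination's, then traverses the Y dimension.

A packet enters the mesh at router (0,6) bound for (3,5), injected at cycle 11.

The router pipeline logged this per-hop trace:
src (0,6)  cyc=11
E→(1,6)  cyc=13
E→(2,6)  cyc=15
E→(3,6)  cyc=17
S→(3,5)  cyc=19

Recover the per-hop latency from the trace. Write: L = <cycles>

L = 2

cyc[1] − cyc[0] = 13 − 11 = 2.
That increment is L by definition: L = 2.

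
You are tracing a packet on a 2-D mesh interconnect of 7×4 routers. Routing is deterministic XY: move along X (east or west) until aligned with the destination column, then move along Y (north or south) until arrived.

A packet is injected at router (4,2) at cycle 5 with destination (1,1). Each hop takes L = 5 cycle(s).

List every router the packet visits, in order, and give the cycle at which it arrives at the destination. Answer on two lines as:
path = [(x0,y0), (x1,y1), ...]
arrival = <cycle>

path = [(4,2), (3,2), (2,2), (1,2), (1,1)]
arrival = 25

[0] x=4 y=2 t=5
[1] x=3 y=2 t=10 →W
[2] x=2 y=2 t=15 →W
[3] x=1 y=2 t=20 →W
[4] x=1 y=1 t=25 →S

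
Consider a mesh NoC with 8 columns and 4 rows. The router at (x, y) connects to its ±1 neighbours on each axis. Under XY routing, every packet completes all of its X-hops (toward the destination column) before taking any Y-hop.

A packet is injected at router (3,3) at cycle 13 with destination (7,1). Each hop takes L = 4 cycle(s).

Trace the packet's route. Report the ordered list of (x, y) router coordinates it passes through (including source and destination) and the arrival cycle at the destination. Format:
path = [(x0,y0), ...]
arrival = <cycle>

hop 0: (3,3) @ cyc 13
hop 1: (4,3) @ cyc 17  [E]
hop 2: (5,3) @ cyc 21  [E]
hop 3: (6,3) @ cyc 25  [E]
hop 4: (7,3) @ cyc 29  [E]
hop 5: (7,2) @ cyc 33  [S]
hop 6: (7,1) @ cyc 37  [S]

path = [(3,3), (4,3), (5,3), (6,3), (7,3), (7,2), (7,1)]
arrival = 37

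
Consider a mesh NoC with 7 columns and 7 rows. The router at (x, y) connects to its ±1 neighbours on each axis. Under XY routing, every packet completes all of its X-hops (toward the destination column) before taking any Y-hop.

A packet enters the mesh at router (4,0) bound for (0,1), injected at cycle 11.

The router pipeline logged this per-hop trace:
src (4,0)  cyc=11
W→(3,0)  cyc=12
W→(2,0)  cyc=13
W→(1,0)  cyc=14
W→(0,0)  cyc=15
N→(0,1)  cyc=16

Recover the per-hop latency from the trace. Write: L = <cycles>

Between hops 0 and 1 the cycle counter advances 12 − 11 = 1.
That increment is L by definition: L = 1.

L = 1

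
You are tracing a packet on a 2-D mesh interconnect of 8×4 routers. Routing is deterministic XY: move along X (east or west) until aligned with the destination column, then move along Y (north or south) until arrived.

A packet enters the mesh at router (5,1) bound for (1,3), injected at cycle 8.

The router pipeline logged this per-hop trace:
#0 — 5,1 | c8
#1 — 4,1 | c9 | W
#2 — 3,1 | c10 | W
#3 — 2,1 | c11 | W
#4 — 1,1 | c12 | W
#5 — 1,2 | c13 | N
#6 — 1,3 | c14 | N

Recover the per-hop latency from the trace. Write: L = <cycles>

L = 1

Between hops 0 and 1 the cycle counter advances 9 − 8 = 1.
Per-hop latency L = Δcyc = 1.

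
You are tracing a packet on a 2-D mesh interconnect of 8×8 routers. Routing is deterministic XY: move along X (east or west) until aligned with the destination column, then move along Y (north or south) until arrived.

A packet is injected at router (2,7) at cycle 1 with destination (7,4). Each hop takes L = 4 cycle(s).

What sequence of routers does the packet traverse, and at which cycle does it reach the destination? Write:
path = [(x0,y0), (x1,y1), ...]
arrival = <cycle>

path = [(2,7), (3,7), (4,7), (5,7), (6,7), (7,7), (7,6), (7,5), (7,4)]
arrival = 33

#0 — 2,7 | c1
#1 — 3,7 | c5 | E
#2 — 4,7 | c9 | E
#3 — 5,7 | c13 | E
#4 — 6,7 | c17 | E
#5 — 7,7 | c21 | E
#6 — 7,6 | c25 | S
#7 — 7,5 | c29 | S
#8 — 7,4 | c33 | S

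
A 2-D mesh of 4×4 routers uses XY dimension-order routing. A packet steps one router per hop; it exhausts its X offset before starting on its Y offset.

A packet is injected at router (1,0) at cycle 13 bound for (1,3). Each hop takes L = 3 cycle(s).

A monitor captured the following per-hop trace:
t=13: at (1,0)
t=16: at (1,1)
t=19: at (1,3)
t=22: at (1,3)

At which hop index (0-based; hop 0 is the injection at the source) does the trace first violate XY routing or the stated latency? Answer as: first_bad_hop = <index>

first_bad_hop = 2

hop 1: step (+0,+1), +3 cyc — ok
hop 2: step (+0,+2), +3 cyc — BAD: non-unit step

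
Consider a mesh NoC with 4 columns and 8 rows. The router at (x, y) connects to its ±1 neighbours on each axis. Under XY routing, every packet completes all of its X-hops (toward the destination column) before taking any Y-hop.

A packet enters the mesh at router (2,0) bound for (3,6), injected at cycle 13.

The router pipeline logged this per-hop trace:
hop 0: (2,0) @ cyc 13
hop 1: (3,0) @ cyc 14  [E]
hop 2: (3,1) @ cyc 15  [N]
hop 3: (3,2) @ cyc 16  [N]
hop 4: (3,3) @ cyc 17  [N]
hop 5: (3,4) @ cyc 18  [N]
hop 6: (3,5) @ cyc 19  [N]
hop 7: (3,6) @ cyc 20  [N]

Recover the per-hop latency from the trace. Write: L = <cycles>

L = 1

cyc[1] − cyc[0] = 14 − 13 = 1.
That increment is L by definition: L = 1.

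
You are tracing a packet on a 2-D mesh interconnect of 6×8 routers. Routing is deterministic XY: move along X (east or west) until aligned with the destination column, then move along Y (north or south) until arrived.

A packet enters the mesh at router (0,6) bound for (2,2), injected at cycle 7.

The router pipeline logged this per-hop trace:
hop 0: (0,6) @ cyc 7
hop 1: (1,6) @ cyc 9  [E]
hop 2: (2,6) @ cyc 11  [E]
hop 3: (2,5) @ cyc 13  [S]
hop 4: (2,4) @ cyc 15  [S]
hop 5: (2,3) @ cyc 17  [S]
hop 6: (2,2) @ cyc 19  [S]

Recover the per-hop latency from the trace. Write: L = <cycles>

L = 2

Between hops 0 and 1 the cycle counter advances 9 − 7 = 2.
Each hop adds L, hence L = 2.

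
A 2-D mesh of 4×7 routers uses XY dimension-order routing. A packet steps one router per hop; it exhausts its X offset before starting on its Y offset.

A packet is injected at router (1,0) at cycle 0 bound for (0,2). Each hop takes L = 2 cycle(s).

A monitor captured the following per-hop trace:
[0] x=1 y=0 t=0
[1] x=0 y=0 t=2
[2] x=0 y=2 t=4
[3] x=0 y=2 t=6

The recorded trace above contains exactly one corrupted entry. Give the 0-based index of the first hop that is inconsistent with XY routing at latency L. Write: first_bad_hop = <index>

  1: Δx=-1 Δy=+0 Δt=2 [ok]
  2: Δx=+0 Δy=+2 Δt=2 [BAD: non-unit step]

first_bad_hop = 2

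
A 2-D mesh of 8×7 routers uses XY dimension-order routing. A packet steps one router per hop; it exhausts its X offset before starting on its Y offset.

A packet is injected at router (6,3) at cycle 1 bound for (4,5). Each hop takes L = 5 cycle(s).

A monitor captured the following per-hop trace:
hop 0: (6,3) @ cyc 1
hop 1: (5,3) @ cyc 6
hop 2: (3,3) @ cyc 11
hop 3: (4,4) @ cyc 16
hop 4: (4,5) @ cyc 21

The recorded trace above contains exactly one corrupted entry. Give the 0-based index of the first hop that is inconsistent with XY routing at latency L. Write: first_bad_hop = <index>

hop 1: step (-1,+0), +5 cyc — ok
hop 2: step (-2,+0), +5 cyc — BAD: non-unit step

first_bad_hop = 2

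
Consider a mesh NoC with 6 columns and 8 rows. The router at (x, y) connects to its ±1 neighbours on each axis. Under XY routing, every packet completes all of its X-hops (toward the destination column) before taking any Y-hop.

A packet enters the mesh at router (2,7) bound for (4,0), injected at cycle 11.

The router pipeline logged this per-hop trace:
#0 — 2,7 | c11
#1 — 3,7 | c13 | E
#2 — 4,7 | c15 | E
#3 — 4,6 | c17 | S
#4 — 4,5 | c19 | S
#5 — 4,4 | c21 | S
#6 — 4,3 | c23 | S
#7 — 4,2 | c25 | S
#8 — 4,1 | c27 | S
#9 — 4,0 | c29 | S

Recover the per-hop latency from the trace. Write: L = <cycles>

L = 2

From hop 0 (11) to hop 1 (13): +2 cycles.
Each hop adds L, hence L = 2.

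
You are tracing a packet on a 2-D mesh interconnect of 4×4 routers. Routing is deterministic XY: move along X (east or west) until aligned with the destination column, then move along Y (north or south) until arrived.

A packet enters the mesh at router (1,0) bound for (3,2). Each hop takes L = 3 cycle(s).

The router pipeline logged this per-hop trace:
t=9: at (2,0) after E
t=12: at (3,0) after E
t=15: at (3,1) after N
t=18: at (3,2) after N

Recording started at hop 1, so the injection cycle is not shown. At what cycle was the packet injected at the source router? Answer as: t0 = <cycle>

Hop 1 reached at cycle 9; hop k is at t0 + k·L.
Therefore t0 = 9 − L = 6.

t0 = 6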